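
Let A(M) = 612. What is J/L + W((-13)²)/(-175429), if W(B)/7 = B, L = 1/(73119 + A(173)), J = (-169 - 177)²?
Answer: 1548473258088701/175429 ≈ 8.8268e+9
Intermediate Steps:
J = 119716 (J = (-346)² = 119716)
L = 1/73731 (L = 1/(73119 + 612) = 1/73731 ≈ 1.3563e-5)
W(B) = 7*B
J/L + W((-13)²)/(-175429) = 119716/(1/73731) + (7*(-13)²)/(-175429) = 119716*73731 + (7*169)*(-1/175429) = 8826780396 + 1183*(-1/175429) = 8826780396 - 1183/175429 = 1548473258088701/175429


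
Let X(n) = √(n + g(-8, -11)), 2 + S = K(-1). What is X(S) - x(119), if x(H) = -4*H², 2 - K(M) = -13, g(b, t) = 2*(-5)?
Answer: 56644 + √3 ≈ 56646.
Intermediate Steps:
g(b, t) = -10
K(M) = 15 (K(M) = 2 - 1*(-13) = 2 + 13 = 15)
S = 13 (S = -2 + 15 = 13)
X(n) = √(-10 + n) (X(n) = √(n - 10) = √(-10 + n))
X(S) - x(119) = √(-10 + 13) - (-4)*119² = √3 - (-4)*14161 = √3 - 1*(-56644) = √3 + 56644 = 56644 + √3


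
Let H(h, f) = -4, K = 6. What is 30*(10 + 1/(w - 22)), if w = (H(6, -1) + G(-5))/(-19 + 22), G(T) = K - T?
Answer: 17610/59 ≈ 298.47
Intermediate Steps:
G(T) = 6 - T
w = 7/3 (w = (-4 + (6 - 1*(-5)))/(-19 + 22) = (-4 + (6 + 5))/3 = (-4 + 11)*(⅓) = 7*(⅓) = 7/3 ≈ 2.3333)
30*(10 + 1/(w - 22)) = 30*(10 + 1/(7/3 - 22)) = 30*(10 + 1/(-59/3)) = 30*(10 - 3/59) = 30*(587/59) = 17610/59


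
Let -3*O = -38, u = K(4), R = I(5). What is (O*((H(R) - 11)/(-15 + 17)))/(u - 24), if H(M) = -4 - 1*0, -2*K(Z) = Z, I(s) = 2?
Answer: 95/26 ≈ 3.6538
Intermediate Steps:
K(Z) = -Z/2
R = 2
H(M) = -4 (H(M) = -4 + 0 = -4)
u = -2 (u = -½*4 = -2)
O = 38/3 (O = -⅓*(-38) = 38/3 ≈ 12.667)
(O*((H(R) - 11)/(-15 + 17)))/(u - 24) = (38*((-4 - 11)/(-15 + 17))/3)/(-2 - 24) = (38*(-15/2)/3)/(-26) = (38*(-15*½)/3)*(-1/26) = ((38/3)*(-15/2))*(-1/26) = -95*(-1/26) = 95/26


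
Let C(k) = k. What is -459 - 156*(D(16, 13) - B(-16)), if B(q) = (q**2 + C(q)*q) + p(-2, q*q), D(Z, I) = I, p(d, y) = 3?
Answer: 77853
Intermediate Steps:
B(q) = 3 + 2*q**2 (B(q) = (q**2 + q*q) + 3 = (q**2 + q**2) + 3 = 2*q**2 + 3 = 3 + 2*q**2)
-459 - 156*(D(16, 13) - B(-16)) = -459 - 156*(13 - (3 + 2*(-16)**2)) = -459 - 156*(13 - (3 + 2*256)) = -459 - 156*(13 - (3 + 512)) = -459 - 156*(13 - 1*515) = -459 - 156*(13 - 515) = -459 - 156*(-502) = -459 + 78312 = 77853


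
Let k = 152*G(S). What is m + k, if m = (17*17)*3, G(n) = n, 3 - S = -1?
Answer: 1475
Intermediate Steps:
S = 4 (S = 3 - 1*(-1) = 3 + 1 = 4)
k = 608 (k = 152*4 = 608)
m = 867 (m = 289*3 = 867)
m + k = 867 + 608 = 1475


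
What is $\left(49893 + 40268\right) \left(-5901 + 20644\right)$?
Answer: $1329243623$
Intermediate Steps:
$\left(49893 + 40268\right) \left(-5901 + 20644\right) = 90161 \cdot 14743 = 1329243623$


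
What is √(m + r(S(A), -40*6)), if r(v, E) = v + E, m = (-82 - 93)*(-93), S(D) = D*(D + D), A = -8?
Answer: √16163 ≈ 127.13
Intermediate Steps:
S(D) = 2*D² (S(D) = D*(2*D) = 2*D²)
m = 16275 (m = -175*(-93) = 16275)
r(v, E) = E + v
√(m + r(S(A), -40*6)) = √(16275 + (-40*6 + 2*(-8)²)) = √(16275 + (-240 + 2*64)) = √(16275 + (-240 + 128)) = √(16275 - 112) = √16163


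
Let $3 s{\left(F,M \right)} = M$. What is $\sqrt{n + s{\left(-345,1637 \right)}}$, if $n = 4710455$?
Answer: $\frac{\sqrt{42399006}}{3} \approx 2170.5$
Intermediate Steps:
$s{\left(F,M \right)} = \frac{M}{3}$
$\sqrt{n + s{\left(-345,1637 \right)}} = \sqrt{4710455 + \frac{1}{3} \cdot 1637} = \sqrt{4710455 + \frac{1637}{3}} = \sqrt{\frac{14133002}{3}} = \frac{\sqrt{42399006}}{3}$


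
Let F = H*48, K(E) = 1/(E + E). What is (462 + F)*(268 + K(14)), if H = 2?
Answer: 2093895/14 ≈ 1.4956e+5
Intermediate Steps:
K(E) = 1/(2*E)
F = 96 (F = 2*48 = 96)
(462 + F)*(268 + K(14)) = (462 + 96)*(268 + (½)/14) = 558*(268 + (½)*(1/14)) = 558*(268 + 1/28) = 558*(7505/28) = 2093895/14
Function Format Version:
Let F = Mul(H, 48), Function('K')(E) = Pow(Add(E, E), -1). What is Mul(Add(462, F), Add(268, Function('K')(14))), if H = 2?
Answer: Rational(2093895, 14) ≈ 1.4956e+5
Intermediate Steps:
Function('K')(E) = Mul(Rational(1, 2), Pow(E, -1)) (Function('K')(E) = Pow(Mul(2, E), -1) = Mul(Rational(1, 2), Pow(E, -1)))
F = 96 (F = Mul(2, 48) = 96)
Mul(Add(462, F), Add(268, Function('K')(14))) = Mul(Add(462, 96), Add(268, Mul(Rational(1, 2), Pow(14, -1)))) = Mul(558, Add(268, Mul(Rational(1, 2), Rational(1, 14)))) = Mul(558, Add(268, Rational(1, 28))) = Mul(558, Rational(7505, 28)) = Rational(2093895, 14)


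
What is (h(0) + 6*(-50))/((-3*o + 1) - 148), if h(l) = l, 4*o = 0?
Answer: 100/49 ≈ 2.0408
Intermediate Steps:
o = 0 (o = (¼)*0 = 0)
(h(0) + 6*(-50))/((-3*o + 1) - 148) = (0 + 6*(-50))/((-3*0 + 1) - 148) = (0 - 300)/((0 + 1) - 148) = -300/(1 - 148) = -300/(-147) = -300*(-1/147) = 100/49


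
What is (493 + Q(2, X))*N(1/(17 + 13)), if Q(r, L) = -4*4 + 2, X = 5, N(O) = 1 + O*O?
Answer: 431579/900 ≈ 479.53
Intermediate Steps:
N(O) = 1 + O²
Q(r, L) = -14 (Q(r, L) = -16 + 2 = -14)
(493 + Q(2, X))*N(1/(17 + 13)) = (493 - 14)*(1 + (1/(17 + 13))²) = 479*(1 + (1/30)²) = 479*(1 + 1/900) = 479*(901/900) = 431579/900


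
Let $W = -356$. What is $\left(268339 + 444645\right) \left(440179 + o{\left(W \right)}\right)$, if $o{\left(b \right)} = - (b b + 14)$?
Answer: $223469862136$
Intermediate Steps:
$o{\left(b \right)} = -14 - b^{2}$ ($o{\left(b \right)} = - (b^{2} + 14) = - (14 + b^{2}) = -14 - b^{2}$)
$\left(268339 + 444645\right) \left(440179 + o{\left(W \right)}\right) = \left(268339 + 444645\right) \left(440179 - 126750\right) = 712984 \left(440179 - 126750\right) = 712984 \cdot 313429 = 223469862136$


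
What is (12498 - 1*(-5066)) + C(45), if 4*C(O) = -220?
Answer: 17509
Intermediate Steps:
C(O) = -55 (C(O) = (1/4)*(-220) = -55)
(12498 - 1*(-5066)) + C(45) = (12498 - 1*(-5066)) - 55 = (12498 + 5066) - 55 = 17564 - 55 = 17509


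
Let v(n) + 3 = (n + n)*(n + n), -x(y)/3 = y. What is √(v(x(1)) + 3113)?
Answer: 11*√26 ≈ 56.089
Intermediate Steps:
x(y) = -3*y
v(n) = -3 + 4*n² (v(n) = -3 + (n + n)*(n + n) = -3 + (2*n)*(2*n) = -3 + 4*n²)
√(v(x(1)) + 3113) = √((-3 + 4*(-3*1)²) + 3113) = √((-3 + 4*(-3)²) + 3113) = √((-3 + 4*9) + 3113) = √((-3 + 36) + 3113) = √(33 + 3113) = √3146 = 11*√26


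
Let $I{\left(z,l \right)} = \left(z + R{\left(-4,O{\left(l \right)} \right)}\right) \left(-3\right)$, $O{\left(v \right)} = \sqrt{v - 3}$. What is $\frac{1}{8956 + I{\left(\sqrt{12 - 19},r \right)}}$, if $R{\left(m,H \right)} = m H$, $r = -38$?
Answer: $\frac{i}{- 12 \sqrt{41} + 3 \sqrt{7} + 8956 i} \approx 0.00011165 - 8.5895 \cdot 10^{-7} i$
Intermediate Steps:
$O{\left(v \right)} = \sqrt{-3 + v}$
$R{\left(m,H \right)} = H m$
$I{\left(z,l \right)} = - 3 z + 12 \sqrt{-3 + l}$ ($I{\left(z,l \right)} = \left(z + \sqrt{-3 + l} \left(-4\right)\right) \left(-3\right) = \left(z - 4 \sqrt{-3 + l}\right) \left(-3\right) = - 3 z + 12 \sqrt{-3 + l}$)
$\frac{1}{8956 + I{\left(\sqrt{12 - 19},r \right)}} = \frac{1}{8956 + \left(- 3 \sqrt{12 - 19} + 12 \sqrt{-3 - 38}\right)} = \frac{1}{8956 - \left(- 12 i \sqrt{41} + 3 i \sqrt{7}\right)} = \frac{1}{8956 + \left(- 3 i \sqrt{7} + 12 i \sqrt{41}\right)} = \frac{1}{8956 - 3 i \sqrt{7} + 12 i \sqrt{41}}$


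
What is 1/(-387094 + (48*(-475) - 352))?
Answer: -1/410246 ≈ -2.4376e-6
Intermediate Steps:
1/(-387094 + (48*(-475) - 352)) = 1/(-387094 + (-22800 - 352)) = 1/(-387094 - 23152) = 1/(-410246) = -1/410246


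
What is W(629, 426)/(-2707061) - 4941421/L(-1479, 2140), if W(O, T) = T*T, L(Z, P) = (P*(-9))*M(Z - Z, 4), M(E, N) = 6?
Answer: 13355756707121/312827969160 ≈ 42.694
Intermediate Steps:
L(Z, P) = -54*P (L(Z, P) = (P*(-9))*6 = -9*P*6 = -54*P)
W(O, T) = T²
W(629, 426)/(-2707061) - 4941421/L(-1479, 2140) = 426²/(-2707061) - 4941421/((-54*2140)) = 181476*(-1/2707061) - 4941421/(-115560) = -181476/2707061 - 4941421*(-1/115560) = -181476/2707061 + 4941421/115560 = 13355756707121/312827969160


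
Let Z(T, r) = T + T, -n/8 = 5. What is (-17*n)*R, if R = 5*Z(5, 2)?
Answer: 34000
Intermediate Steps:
n = -40 (n = -8*5 = -40)
Z(T, r) = 2*T
R = 50 (R = 5*(2*5) = 5*10 = 50)
(-17*n)*R = -17*(-40)*50 = 680*50 = 34000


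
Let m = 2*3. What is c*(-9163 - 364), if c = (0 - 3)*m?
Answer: 171486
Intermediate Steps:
m = 6
c = -18 (c = (0 - 3)*6 = -3*6 = -18)
c*(-9163 - 364) = -18*(-9163 - 364) = -18*(-9527) = 171486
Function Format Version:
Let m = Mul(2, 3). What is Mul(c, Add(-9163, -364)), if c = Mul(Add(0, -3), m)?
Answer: 171486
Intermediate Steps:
m = 6
c = -18 (c = Mul(Add(0, -3), 6) = Mul(-3, 6) = -18)
Mul(c, Add(-9163, -364)) = Mul(-18, Add(-9163, -364)) = Mul(-18, -9527) = 171486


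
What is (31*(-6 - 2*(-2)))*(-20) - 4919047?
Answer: -4917807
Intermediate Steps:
(31*(-6 - 2*(-2)))*(-20) - 4919047 = (31*(-6 + 4))*(-20) - 4919047 = (31*(-2))*(-20) - 4919047 = -62*(-20) - 4919047 = 1240 - 4919047 = -4917807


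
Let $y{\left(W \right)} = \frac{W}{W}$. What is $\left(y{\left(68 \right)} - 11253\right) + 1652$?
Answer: $-9600$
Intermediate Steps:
$y{\left(W \right)} = 1$
$\left(y{\left(68 \right)} - 11253\right) + 1652 = \left(1 - 11253\right) + 1652 = -11252 + 1652 = -9600$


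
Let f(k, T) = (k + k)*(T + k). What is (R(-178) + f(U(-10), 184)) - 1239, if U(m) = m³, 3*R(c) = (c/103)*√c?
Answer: 1630761 - 178*I*√178/309 ≈ 1.6308e+6 - 7.6855*I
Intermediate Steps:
R(c) = c^(3/2)/309 (R(c) = ((c/103)*√c)/3 = (c^(3/2)/103)/3 = c^(3/2)/309)
f(k, T) = 2*k*(T + k) (f(k, T) = (2*k)*(T + k) = 2*k*(T + k))
(R(-178) + f(U(-10), 184)) - 1239 = ((-178)^(3/2)/309 + 2*(-10)³*(184 + (-10)³)) - 1239 = ((-178*I*√178)/309 + 2*(-1000)*(184 - 1000)) - 1239 = (-178*I*√178/309 + 2*(-1000)*(-816)) - 1239 = (-178*I*√178/309 + 1632000) - 1239 = (1632000 - 178*I*√178/309) - 1239 = 1630761 - 178*I*√178/309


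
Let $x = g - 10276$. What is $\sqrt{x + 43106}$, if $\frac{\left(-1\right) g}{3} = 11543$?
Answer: $i \sqrt{1799} \approx 42.415 i$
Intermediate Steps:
$g = -34629$ ($g = \left(-3\right) 11543 = -34629$)
$x = -44905$ ($x = -34629 - 10276 = -44905$)
$\sqrt{x + 43106} = \sqrt{-44905 + 43106} = \sqrt{-1799} = i \sqrt{1799}$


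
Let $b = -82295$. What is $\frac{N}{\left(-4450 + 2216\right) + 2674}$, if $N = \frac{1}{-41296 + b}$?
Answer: $- \frac{1}{54380040} \approx -1.8389 \cdot 10^{-8}$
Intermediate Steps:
$N = - \frac{1}{123591}$ ($N = \frac{1}{-41296 - 82295} = \frac{1}{-123591} = - \frac{1}{123591} \approx -8.0912 \cdot 10^{-6}$)
$\frac{N}{\left(-4450 + 2216\right) + 2674} = - \frac{1}{123591 \left(\left(-4450 + 2216\right) + 2674\right)} = - \frac{1}{123591 \left(-2234 + 2674\right)} = - \frac{1}{123591 \cdot 440} = \left(- \frac{1}{123591}\right) \frac{1}{440} = - \frac{1}{54380040}$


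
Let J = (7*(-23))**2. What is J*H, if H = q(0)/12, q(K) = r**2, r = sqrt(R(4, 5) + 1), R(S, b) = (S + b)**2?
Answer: 1062761/6 ≈ 1.7713e+5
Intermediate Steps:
r = sqrt(82) (r = sqrt((4 + 5)**2 + 1) = sqrt(9**2 + 1) = sqrt(81 + 1) = sqrt(82) ≈ 9.0554)
q(K) = 82 (q(K) = (sqrt(82))**2 = 82)
J = 25921 (J = (-161)**2 = 25921)
H = 41/6 (H = 82/12 = 82*(1/12) = 41/6 ≈ 6.8333)
J*H = 25921*(41/6) = 1062761/6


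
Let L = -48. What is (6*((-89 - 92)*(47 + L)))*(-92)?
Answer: -99912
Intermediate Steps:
(6*((-89 - 92)*(47 + L)))*(-92) = (6*((-89 - 92)*(47 - 48)))*(-92) = (6*(-181*(-1)))*(-92) = (6*181)*(-92) = 1086*(-92) = -99912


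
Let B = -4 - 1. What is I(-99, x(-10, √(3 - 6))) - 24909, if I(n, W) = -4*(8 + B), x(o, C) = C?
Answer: -24921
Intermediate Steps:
B = -5
I(n, W) = -12 (I(n, W) = -4*(8 - 5) = -4*3 = -12)
I(-99, x(-10, √(3 - 6))) - 24909 = -12 - 24909 = -24921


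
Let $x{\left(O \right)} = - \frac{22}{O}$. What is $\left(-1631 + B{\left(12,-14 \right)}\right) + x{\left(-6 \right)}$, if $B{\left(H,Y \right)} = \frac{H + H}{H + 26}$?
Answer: $- \frac{92722}{57} \approx -1626.7$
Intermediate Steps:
$B{\left(H,Y \right)} = \frac{2 H}{26 + H}$
$\left(-1631 + B{\left(12,-14 \right)}\right) + x{\left(-6 \right)} = \left(-1631 + 2 \cdot 12 \frac{1}{26 + 12}\right) - \frac{22}{-6} = \left(-1631 + 2 \cdot 12 \cdot \frac{1}{38}\right) - - \frac{11}{3} = \left(-1631 + 2 \cdot 12 \cdot \frac{1}{38}\right) + \frac{11}{3} = \left(-1631 + \frac{12}{19}\right) + \frac{11}{3} = - \frac{30977}{19} + \frac{11}{3} = - \frac{92722}{57}$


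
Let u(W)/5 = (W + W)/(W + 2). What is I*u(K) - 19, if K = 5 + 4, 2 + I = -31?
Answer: -289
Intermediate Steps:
I = -33 (I = -2 - 31 = -33)
K = 9
u(W) = 10*W/(2 + W) (u(W) = 5*((W + W)/(W + 2)) = 5*((2*W)/(2 + W)) = 5*(2*W/(2 + W)) = 10*W/(2 + W))
I*u(K) - 19 = -330*9/(2 + 9) - 19 = -330*9/11 - 19 = -33*90/11 - 19 = -270 - 19 = -289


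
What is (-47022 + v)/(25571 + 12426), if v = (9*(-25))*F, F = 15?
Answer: -50397/37997 ≈ -1.3263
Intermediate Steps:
v = -3375 (v = (9*(-25))*15 = -225*15 = -3375)
(-47022 + v)/(25571 + 12426) = (-47022 - 3375)/(25571 + 12426) = -50397/37997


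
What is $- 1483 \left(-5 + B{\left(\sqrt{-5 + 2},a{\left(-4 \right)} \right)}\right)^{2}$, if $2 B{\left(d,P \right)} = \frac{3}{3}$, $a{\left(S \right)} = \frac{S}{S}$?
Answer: $- \frac{120123}{4} \approx -30031.0$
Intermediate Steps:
$a{\left(S \right)} = 1$
$B{\left(d,P \right)} = \frac{1}{2}$ ($B{\left(d,P \right)} = \frac{3 \cdot \frac{1}{3}}{2} = \frac{1}{2} \cdot 1 = \frac{1}{2}$)
$- 1483 \left(-5 + B{\left(\sqrt{-5 + 2},a{\left(-4 \right)} \right)}\right)^{2} = - 1483 \left(-5 + \frac{1}{2}\right)^{2} = - 1483 \left(- \frac{9}{2}\right)^{2} = \left(-1483\right) \frac{81}{4} = - \frac{120123}{4}$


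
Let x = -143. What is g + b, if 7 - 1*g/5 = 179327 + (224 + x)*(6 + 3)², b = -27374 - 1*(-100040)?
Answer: -856739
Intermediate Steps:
b = 72666 (b = -27374 + 100040 = 72666)
g = -929405 (g = 35 - 5*(179327 + (224 - 143)*(6 + 3)²) = 35 - 5*(179327 + 81*9²) = 35 - 5*(179327 + 81*81) = 35 - 5*(179327 + 6561) = 35 - 5*185888 = 35 - 929440 = -929405)
g + b = -929405 + 72666 = -856739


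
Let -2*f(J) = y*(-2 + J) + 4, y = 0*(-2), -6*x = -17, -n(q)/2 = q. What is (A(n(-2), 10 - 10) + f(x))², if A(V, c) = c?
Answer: 4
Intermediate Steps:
n(q) = -2*q
x = 17/6 (x = -⅙*(-17) = 17/6 ≈ 2.8333)
y = 0
f(J) = -2 (f(J) = -(0*(-2 + J) + 4)/2 = -(0 + 4)/2 = -½*4 = -2)
(A(n(-2), 10 - 10) + f(x))² = ((10 - 10) - 2)² = (0 - 2)² = (-2)² = 4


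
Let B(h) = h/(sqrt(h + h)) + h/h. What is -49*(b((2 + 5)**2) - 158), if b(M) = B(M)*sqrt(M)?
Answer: 7399 - 2401*sqrt(2)/2 ≈ 5701.2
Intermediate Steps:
B(h) = 1 + sqrt(2)*sqrt(h)/2 (B(h) = h/(sqrt(2*h)) + 1 = h/((sqrt(2)*sqrt(h))) + 1 = h*(sqrt(2)/(2*sqrt(h))) + 1 = sqrt(2)*sqrt(h)/2 + 1 = 1 + sqrt(2)*sqrt(h)/2)
b(M) = sqrt(M)*(1 + sqrt(2)*sqrt(M)/2) (b(M) = (1 + sqrt(2)*sqrt(M)/2)*sqrt(M) = sqrt(M)*(1 + sqrt(2)*sqrt(M)/2))
-49*(b((2 + 5)**2) - 158) = -49*((sqrt((2 + 5)**2) + (2 + 5)**2*sqrt(2)/2) - 158) = -49*((sqrt(7**2) + (1/2)*7**2*sqrt(2)) - 158) = -49*((sqrt(49) + (1/2)*49*sqrt(2)) - 158) = -49*((7 + 49*sqrt(2)/2) - 158) = -49*(-151 + 49*sqrt(2)/2) = 7399 - 2401*sqrt(2)/2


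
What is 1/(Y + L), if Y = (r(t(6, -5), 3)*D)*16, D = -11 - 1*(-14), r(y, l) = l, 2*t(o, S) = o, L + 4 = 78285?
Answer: 1/78425 ≈ 1.2751e-5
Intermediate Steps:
L = 78281 (L = -4 + 78285 = 78281)
t(o, S) = o/2
D = 3 (D = -11 + 14 = 3)
Y = 144 (Y = (3*3)*16 = 9*16 = 144)
1/(Y + L) = 1/(144 + 78281) = 1/78425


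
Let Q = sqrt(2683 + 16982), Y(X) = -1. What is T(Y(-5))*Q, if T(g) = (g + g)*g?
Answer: 6*sqrt(2185) ≈ 280.46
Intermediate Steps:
T(g) = 2*g**2 (T(g) = (2*g)*g = 2*g**2)
Q = 3*sqrt(2185) (Q = sqrt(19665) = 3*sqrt(2185) ≈ 140.23)
T(Y(-5))*Q = (2*(-1)**2)*(3*sqrt(2185)) = (2*1)*(3*sqrt(2185)) = 2*(3*sqrt(2185)) = 6*sqrt(2185)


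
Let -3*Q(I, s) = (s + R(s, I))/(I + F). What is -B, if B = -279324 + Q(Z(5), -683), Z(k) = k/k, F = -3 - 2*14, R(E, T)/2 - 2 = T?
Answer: 25139837/90 ≈ 2.7933e+5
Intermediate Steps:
R(E, T) = 4 + 2*T
F = -31 (F = -3 - 28 = -31)
Z(k) = 1
Q(I, s) = -(4 + s + 2*I)/(3*(-31 + I)) (Q(I, s) = -(s + (4 + 2*I))/(3*(I - 31)) = -(4 + s + 2*I)/(3*(-31 + I)))
B = -25139837/90 (B = -279324 + (-4 - 1*(-683) - 2*1)/(3*(-31 + 1)) = -279324 + (⅓)*(-4 + 683 - 2)/(-30) = -279324 + (⅓)*(-1/30)*677 = -279324 - 677/90 = -25139837/90 ≈ -2.7933e+5)
-B = -1*(-25139837/90) = 25139837/90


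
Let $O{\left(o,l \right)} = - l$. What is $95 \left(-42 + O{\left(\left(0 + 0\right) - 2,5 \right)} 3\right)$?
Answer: $-5415$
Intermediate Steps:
$95 \left(-42 + O{\left(\left(0 + 0\right) - 2,5 \right)} 3\right) = 95 \left(-42 + \left(-1\right) 5 \cdot 3\right) = 95 \left(-42 - 15\right) = 95 \left(-57\right) = -5415$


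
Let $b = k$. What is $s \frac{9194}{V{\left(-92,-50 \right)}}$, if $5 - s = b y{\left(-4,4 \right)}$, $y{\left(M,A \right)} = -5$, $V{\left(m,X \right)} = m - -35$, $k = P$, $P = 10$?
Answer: $- \frac{505670}{57} \approx -8871.4$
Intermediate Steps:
$k = 10$
$V{\left(m,X \right)} = 35 + m$ ($V{\left(m,X \right)} = m + 35 = 35 + m$)
$b = 10$
$s = 55$ ($s = 5 - 10 \left(-5\right) = 5 - -50 = 5 + 50 = 55$)
$s \frac{9194}{V{\left(-92,-50 \right)}} = 55 \frac{9194}{35 - 92} = 55 \frac{9194}{-57} = 55 \cdot 9194 \left(- \frac{1}{57}\right) = 55 \left(- \frac{9194}{57}\right) = - \frac{505670}{57}$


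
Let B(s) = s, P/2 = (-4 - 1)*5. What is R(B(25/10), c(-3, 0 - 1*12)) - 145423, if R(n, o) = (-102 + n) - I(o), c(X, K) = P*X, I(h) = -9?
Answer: -291027/2 ≈ -1.4551e+5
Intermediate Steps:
P = -50 (P = 2*((-4 - 1)*5) = 2*(-5*5) = 2*(-25) = -50)
c(X, K) = -50*X
R(n, o) = -93 + n (R(n, o) = (-102 + n) - 1*(-9) = (-102 + n) + 9 = -93 + n)
R(B(25/10), c(-3, 0 - 1*12)) - 145423 = (-93 + 25/10) - 145423 = (-93 + 25*(1/10)) - 145423 = (-93 + 5/2) - 145423 = -181/2 - 145423 = -291027/2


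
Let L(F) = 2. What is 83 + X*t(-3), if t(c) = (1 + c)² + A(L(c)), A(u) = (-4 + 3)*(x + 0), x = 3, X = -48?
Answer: 35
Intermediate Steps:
A(u) = -3 (A(u) = (-4 + 3)*(3 + 0) = -1*3 = -3)
t(c) = -3 + (1 + c)² (t(c) = (1 + c)² - 3 = -3 + (1 + c)²)
83 + X*t(-3) = 83 - 48*(-3 + (1 - 3)²) = 83 - 48*(-3 + (-2)²) = 83 - 48*(-3 + 4) = 83 - 48*1 = 83 - 48 = 35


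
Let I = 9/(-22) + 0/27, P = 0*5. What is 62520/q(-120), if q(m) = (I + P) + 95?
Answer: 1375440/2081 ≈ 660.95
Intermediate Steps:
P = 0
I = -9/22 (I = 9*(-1/22) + 0*(1/27) = -9/22 + 0 = -9/22 ≈ -0.40909)
q(m) = 2081/22 (q(m) = (-9/22 + 0) + 95 = -9/22 + 95 = 2081/22)
62520/q(-120) = 62520/(2081/22) = 62520*(22/2081) = 1375440/2081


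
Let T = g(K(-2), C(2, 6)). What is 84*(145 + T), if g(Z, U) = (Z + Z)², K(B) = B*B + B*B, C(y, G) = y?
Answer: 33684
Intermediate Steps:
K(B) = 2*B² (K(B) = B² + B² = 2*B²)
g(Z, U) = 4*Z² (g(Z, U) = (2*Z)² = 4*Z²)
T = 256 (T = 4*(2*(-2)²)² = 4*(2*4)² = 4*8² = 4*64 = 256)
84*(145 + T) = 84*(145 + 256) = 84*401 = 33684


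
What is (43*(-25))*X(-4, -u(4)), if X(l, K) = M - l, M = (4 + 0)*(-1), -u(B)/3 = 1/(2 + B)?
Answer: 0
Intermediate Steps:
u(B) = -3/(2 + B)
M = -4 (M = 4*(-1) = -4)
X(l, K) = -4 - l
(43*(-25))*X(-4, -u(4)) = (43*(-25))*(-4 - 1*(-4)) = -1075*(-4 + 4) = -1075*0 = 0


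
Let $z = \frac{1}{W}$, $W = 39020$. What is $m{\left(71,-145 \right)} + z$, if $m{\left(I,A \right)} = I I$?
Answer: $\frac{196699821}{39020} \approx 5041.0$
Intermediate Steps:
$m{\left(I,A \right)} = I^{2}$
$z = \frac{1}{39020} \approx 2.5628 \cdot 10^{-5}$
$m{\left(71,-145 \right)} + z = 71^{2} + \frac{1}{39020} = 5041 + \frac{1}{39020} = \frac{196699821}{39020}$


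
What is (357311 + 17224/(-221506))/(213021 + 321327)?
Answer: 39573256571/59180644044 ≈ 0.66869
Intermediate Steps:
(357311 + 17224/(-221506))/(213021 + 321327) = (357311 + 17224*(-1/221506))/534348 = (357311 - 8612/110753)*(1/534348) = (39573256571/110753)*(1/534348) = 39573256571/59180644044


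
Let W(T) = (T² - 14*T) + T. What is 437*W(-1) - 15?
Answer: 6103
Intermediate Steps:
W(T) = T² - 13*T
437*W(-1) - 15 = 437*(-(-13 - 1)) - 15 = 437*(-1*(-14)) - 15 = 437*14 - 15 = 6118 - 15 = 6103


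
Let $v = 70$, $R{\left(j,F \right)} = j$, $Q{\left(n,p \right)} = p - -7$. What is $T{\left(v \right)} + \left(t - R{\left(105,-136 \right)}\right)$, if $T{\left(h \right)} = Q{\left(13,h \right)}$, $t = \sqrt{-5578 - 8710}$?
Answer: $-28 + 4 i \sqrt{893} \approx -28.0 + 119.53 i$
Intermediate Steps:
$Q{\left(n,p \right)} = 7 + p$ ($Q{\left(n,p \right)} = p + 7 = 7 + p$)
$t = 4 i \sqrt{893}$ ($t = \sqrt{-14288} = 4 i \sqrt{893} \approx 119.53 i$)
$T{\left(h \right)} = 7 + h$
$T{\left(v \right)} + \left(t - R{\left(105,-136 \right)}\right) = \left(7 + 70\right) + \left(4 i \sqrt{893} - 105\right) = 77 - \left(105 - 4 i \sqrt{893}\right) = -28 + 4 i \sqrt{893}$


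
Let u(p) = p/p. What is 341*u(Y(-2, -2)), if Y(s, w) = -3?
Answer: 341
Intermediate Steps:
u(p) = 1
341*u(Y(-2, -2)) = 341*1 = 341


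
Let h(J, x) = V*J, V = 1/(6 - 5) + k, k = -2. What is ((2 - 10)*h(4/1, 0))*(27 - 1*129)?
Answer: -3264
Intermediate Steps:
V = -1 (V = 1/(6 - 5) - 2 = 1/1 - 2 = 1 - 2 = -1)
h(J, x) = -J
((2 - 10)*h(4/1, 0))*(27 - 1*129) = ((2 - 10)*(-4/1))*(27 - 1*129) = (-(-8)*4*1)*(27 - 129) = -(-8)*4*(-102) = -8*(-4)*(-102) = 32*(-102) = -3264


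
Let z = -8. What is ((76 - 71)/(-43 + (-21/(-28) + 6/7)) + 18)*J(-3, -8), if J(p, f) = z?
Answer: -165776/1159 ≈ -143.03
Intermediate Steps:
J(p, f) = -8
((76 - 71)/(-43 + (-21/(-28) + 6/7)) + 18)*J(-3, -8) = ((76 - 71)/(-43 + (-21/(-28) + 6/7)) + 18)*(-8) = (5/(-43 + (-21*(-1/28) + 6*(⅐))) + 18)*(-8) = (5/(-43 + (¾ + 6/7)) + 18)*(-8) = (5/(-43 + 45/28) + 18)*(-8) = (5/(-1159/28) + 18)*(-8) = (5*(-28/1159) + 18)*(-8) = (-140/1159 + 18)*(-8) = (20722/1159)*(-8) = -165776/1159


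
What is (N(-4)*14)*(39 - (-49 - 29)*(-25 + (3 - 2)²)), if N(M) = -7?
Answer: 179634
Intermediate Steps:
(N(-4)*14)*(39 - (-49 - 29)*(-25 + (3 - 2)²)) = (-7*14)*(39 - (-49 - 29)*(-25 + (3 - 2)²)) = -98*(39 - (-78)*(-25 + 1²)) = -98*(39 - (-78)*(-25 + 1)) = -98*(39 - (-78)*(-24)) = -98*(39 - 1*1872) = -98*(39 - 1872) = -98*(-1833) = 179634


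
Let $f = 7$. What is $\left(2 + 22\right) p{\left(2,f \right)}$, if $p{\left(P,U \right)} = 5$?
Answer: $120$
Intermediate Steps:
$\left(2 + 22\right) p{\left(2,f \right)} = \left(2 + 22\right) 5 = 24 \cdot 5 = 120$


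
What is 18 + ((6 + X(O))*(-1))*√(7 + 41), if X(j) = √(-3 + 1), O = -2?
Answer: 18 - 24*√3 - 4*I*√6 ≈ -23.569 - 9.798*I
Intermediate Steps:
X(j) = I*√2 (X(j) = √(-2) = I*√2)
18 + ((6 + X(O))*(-1))*√(7 + 41) = 18 + ((6 + I*√2)*(-1))*√(7 + 41) = 18 + (-6 - I*√2)*√48 = 18 + (-6 - I*√2)*(4*√3) = 18 + 4*√3*(-6 - I*√2)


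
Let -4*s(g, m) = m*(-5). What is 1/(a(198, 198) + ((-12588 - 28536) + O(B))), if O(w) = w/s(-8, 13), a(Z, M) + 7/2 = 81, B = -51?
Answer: -130/5336453 ≈ -2.4361e-5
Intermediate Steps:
s(g, m) = 5*m/4 (s(g, m) = -m*(-5)/4 = -(-5)*m/4 = 5*m/4)
a(Z, M) = 155/2 (a(Z, M) = -7/2 + 81 = 155/2)
O(w) = 4*w/65 (O(w) = w/(((5/4)*13)) = w/(65/4) = w*(4/65) = 4*w/65)
1/(a(198, 198) + ((-12588 - 28536) + O(B))) = 1/(155/2 + ((-12588 - 28536) + (4/65)*(-51))) = 1/(155/2 + (-41124 - 204/65)) = 1/(155/2 - 2673264/65) = 1/(-5336453/130) = -130/5336453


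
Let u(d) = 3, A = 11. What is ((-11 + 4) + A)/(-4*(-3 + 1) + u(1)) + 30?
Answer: 334/11 ≈ 30.364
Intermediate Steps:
((-11 + 4) + A)/(-4*(-3 + 1) + u(1)) + 30 = ((-11 + 4) + 11)/(-4*(-3 + 1) + 3) + 30 = (-7 + 11)/(-4*(-2) + 3) + 30 = 4/(8 + 3) + 30 = 4/11 + 30 = 334/11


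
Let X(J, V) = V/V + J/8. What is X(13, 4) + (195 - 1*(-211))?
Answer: 3269/8 ≈ 408.63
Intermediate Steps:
X(J, V) = 1 + J/8 (X(J, V) = 1 + J*(1/8) = 1 + J/8)
X(13, 4) + (195 - 1*(-211)) = (1 + (1/8)*13) + (195 - 1*(-211)) = (1 + 13/8) + (195 + 211) = 21/8 + 406 = 3269/8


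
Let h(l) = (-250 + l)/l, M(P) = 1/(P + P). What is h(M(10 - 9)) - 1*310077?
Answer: -310576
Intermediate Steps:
M(P) = 1/(2*P)
h(l) = (-250 + l)/l
h(M(10 - 9)) - 1*310077 = (-250 + 1/(2*(10 - 9)))/((1/(2*(10 - 9)))) - 1*310077 = (-250 + (1/2)/1)/(((1/2)/1)) - 310077 = (-250 + (1/2)*1)/(((1/2)*1)) - 310077 = (-250 + 1/2)/(1/2) - 310077 = 2*(-499/2) - 310077 = -499 - 310077 = -310576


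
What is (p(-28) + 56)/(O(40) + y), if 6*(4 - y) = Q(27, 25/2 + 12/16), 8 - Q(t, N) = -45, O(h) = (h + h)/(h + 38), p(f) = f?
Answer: -728/99 ≈ -7.3535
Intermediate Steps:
O(h) = 2*h/(38 + h) (O(h) = (2*h)/(38 + h) = 2*h/(38 + h))
Q(t, N) = 53 (Q(t, N) = 8 - 1*(-45) = 8 + 45 = 53)
y = -29/6 (y = 4 - 1/6*53 = 4 - 53/6 = -29/6 ≈ -4.8333)
(p(-28) + 56)/(O(40) + y) = (-28 + 56)/(2*40/(38 + 40) - 29/6) = 28/(2*40/78 - 29/6) = 28/(2*40*(1/78) - 29/6) = 28/(40/39 - 29/6) = 28/(-99/26) = 28*(-26/99) = -728/99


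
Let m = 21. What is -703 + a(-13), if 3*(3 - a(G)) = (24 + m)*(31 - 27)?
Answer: -760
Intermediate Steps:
a(G) = -57 (a(G) = 3 - (24 + 21)*(31 - 27)/3 = 3 - 15*4 = 3 - ⅓*180 = 3 - 60 = -57)
-703 + a(-13) = -703 - 57 = -760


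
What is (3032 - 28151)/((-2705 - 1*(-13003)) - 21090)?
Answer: 25119/10792 ≈ 2.3276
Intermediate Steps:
(3032 - 28151)/((-2705 - 1*(-13003)) - 21090) = -25119/((-2705 + 13003) - 21090) = -25119/(10298 - 21090) = -25119/(-10792) = -25119*(-1/10792) = 25119/10792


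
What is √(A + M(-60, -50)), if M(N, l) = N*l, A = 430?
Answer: 7*√70 ≈ 58.566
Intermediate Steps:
√(A + M(-60, -50)) = √(430 - 60*(-50)) = √(430 + 3000) = √3430 = 7*√70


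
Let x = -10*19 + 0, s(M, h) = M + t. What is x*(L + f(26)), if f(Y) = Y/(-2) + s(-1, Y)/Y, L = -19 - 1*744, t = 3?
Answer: 1916530/13 ≈ 1.4743e+5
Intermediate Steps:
s(M, h) = 3 + M (s(M, h) = M + 3 = 3 + M)
L = -763 (L = -19 - 744 = -763)
f(Y) = 2/Y - Y/2 (f(Y) = Y/(-2) + (3 - 1)/Y = Y*(-½) + 2/Y = -Y/2 + 2/Y = 2/Y - Y/2)
x = -190 (x = -190 + 0 = -190)
x*(L + f(26)) = -190*(-763 + (2/26 - ½*26)) = -190*(-763 + (2*(1/26) - 13)) = -190*(-763 + (1/13 - 13)) = -190*(-763 - 168/13) = -190*(-10087/13) = 1916530/13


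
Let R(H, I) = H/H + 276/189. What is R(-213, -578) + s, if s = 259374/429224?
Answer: 41435141/13520556 ≈ 3.0646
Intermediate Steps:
s = 129687/214612 (s = 259374*(1/429224) = 129687/214612 ≈ 0.60429)
R(H, I) = 155/63 (R(H, I) = 1 + 276*(1/189) = 1 + 92/63 = 155/63)
R(-213, -578) + s = 155/63 + 129687/214612 = 41435141/13520556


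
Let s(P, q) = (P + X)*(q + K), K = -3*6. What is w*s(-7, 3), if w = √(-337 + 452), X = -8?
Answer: 225*√115 ≈ 2412.9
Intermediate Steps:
K = -18
s(P, q) = (-18 + q)*(-8 + P) (s(P, q) = (P - 8)*(q - 18) = (-8 + P)*(-18 + q) = (-18 + q)*(-8 + P))
w = √115 ≈ 10.724
w*s(-7, 3) = √115*(144 - 18*(-7) - 8*3 - 7*3) = √115*(144 + 126 - 24 - 21) = √115*225 = 225*√115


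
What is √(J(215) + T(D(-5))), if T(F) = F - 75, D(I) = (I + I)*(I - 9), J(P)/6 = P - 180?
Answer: 5*√11 ≈ 16.583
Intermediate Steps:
J(P) = -1080 + 6*P (J(P) = 6*(P - 180) = 6*(-180 + P) = -1080 + 6*P)
D(I) = 2*I*(-9 + I) (D(I) = (2*I)*(-9 + I) = 2*I*(-9 + I))
T(F) = -75 + F
√(J(215) + T(D(-5))) = √((-1080 + 6*215) + (-75 + 2*(-5)*(-9 - 5))) = √((-1080 + 1290) + (-75 + 2*(-5)*(-14))) = √(210 + (-75 + 140)) = √(210 + 65) = √275 = 5*√11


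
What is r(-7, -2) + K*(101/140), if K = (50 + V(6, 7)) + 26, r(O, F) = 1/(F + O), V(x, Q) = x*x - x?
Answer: 48107/630 ≈ 76.360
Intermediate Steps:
V(x, Q) = x² - x
K = 106 (K = (50 + 6*(-1 + 6)) + 26 = (50 + 6*5) + 26 = (50 + 30) + 26 = 80 + 26 = 106)
r(-7, -2) + K*(101/140) = 1/(-2 - 7) + 106*(101/140) = 1/(-9) + 106*(101*(1/140)) = -⅑ + 106*(101/140) = -⅑ + 5353/70 = 48107/630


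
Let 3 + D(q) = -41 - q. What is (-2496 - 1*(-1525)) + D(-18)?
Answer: -997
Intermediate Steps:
D(q) = -44 - q (D(q) = -3 + (-41 - q) = -44 - q)
(-2496 - 1*(-1525)) + D(-18) = (-2496 - 1*(-1525)) + (-44 - 1*(-18)) = (-2496 + 1525) + (-44 + 18) = -971 - 26 = -997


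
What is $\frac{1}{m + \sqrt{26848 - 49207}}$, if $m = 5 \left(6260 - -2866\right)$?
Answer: $\frac{15210}{694039753} - \frac{i \sqrt{22359}}{2082119259} \approx 2.1915 \cdot 10^{-5} - 7.1816 \cdot 10^{-8} i$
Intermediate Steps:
$m = 45630$ ($m = 5 \left(6260 + 2866\right) = 5 \cdot 9126 = 45630$)
$\frac{1}{m + \sqrt{26848 - 49207}} = \frac{1}{45630 + \sqrt{26848 - 49207}} = \frac{1}{45630 + \sqrt{-22359}} = \frac{1}{45630 + i \sqrt{22359}}$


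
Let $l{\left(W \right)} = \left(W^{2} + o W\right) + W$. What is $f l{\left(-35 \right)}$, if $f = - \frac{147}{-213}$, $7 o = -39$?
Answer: $\frac{67865}{71} \approx 955.84$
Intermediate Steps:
$o = - \frac{39}{7}$ ($o = \frac{1}{7} \left(-39\right) = - \frac{39}{7} \approx -5.5714$)
$f = \frac{49}{71}$ ($f = \left(-147\right) \left(- \frac{1}{213}\right) = \frac{49}{71} \approx 0.69014$)
$l{\left(W \right)} = W^{2} - \frac{32 W}{7}$ ($l{\left(W \right)} = \left(W^{2} - \frac{39 W}{7}\right) + W = W^{2} - \frac{32 W}{7}$)
$f l{\left(-35 \right)} = \frac{49 \cdot \frac{1}{7} \left(-35\right) \left(-32 + 7 \left(-35\right)\right)}{71} = \frac{49 \cdot \frac{1}{7} \left(-35\right) \left(-32 - 245\right)}{71} = \frac{49 \cdot \frac{1}{7} \left(-35\right) \left(-277\right)}{71} = \frac{49}{71} \cdot 1385 = \frac{67865}{71}$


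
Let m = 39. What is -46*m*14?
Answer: -25116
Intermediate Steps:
-46*m*14 = -46*39*14 = -1794*14 = -25116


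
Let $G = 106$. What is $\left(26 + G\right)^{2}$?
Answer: $17424$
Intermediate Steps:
$\left(26 + G\right)^{2} = \left(26 + 106\right)^{2} = 132^{2} = 17424$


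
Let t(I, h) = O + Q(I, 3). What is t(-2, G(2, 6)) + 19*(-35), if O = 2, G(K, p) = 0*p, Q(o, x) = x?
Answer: -660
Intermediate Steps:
G(K, p) = 0
t(I, h) = 5 (t(I, h) = 2 + 3 = 5)
t(-2, G(2, 6)) + 19*(-35) = 5 + 19*(-35) = 5 - 665 = -660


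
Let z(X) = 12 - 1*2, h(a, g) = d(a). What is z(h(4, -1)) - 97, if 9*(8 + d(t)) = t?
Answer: -87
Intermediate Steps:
d(t) = -8 + t/9
h(a, g) = -8 + a/9
z(X) = 10 (z(X) = 12 - 2 = 10)
z(h(4, -1)) - 97 = 10 - 97 = -87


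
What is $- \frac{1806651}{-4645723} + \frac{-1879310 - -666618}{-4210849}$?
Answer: $\frac{13241365673015}{19562438048827} \approx 0.67688$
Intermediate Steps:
$- \frac{1806651}{-4645723} + \frac{-1879310 - -666618}{-4210849} = \left(-1806651\right) \left(- \frac{1}{4645723}\right) + \left(-1879310 + 666618\right) \left(- \frac{1}{4210849}\right) = \frac{1806651}{4645723} - - \frac{1212692}{4210849} = \frac{1806651}{4645723} + \frac{1212692}{4210849} = \frac{13241365673015}{19562438048827}$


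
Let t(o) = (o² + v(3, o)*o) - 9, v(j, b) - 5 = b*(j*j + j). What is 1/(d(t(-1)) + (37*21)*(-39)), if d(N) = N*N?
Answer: -1/30302 ≈ -3.3001e-5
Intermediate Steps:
v(j, b) = 5 + b*(j + j²) (v(j, b) = 5 + b*(j*j + j) = 5 + b*(j² + j) = 5 + b*(j + j²))
t(o) = -9 + o² + o*(5 + 12*o) (t(o) = (o² + (5 + o*3 + o*3²)*o) - 9 = (o² + (5 + 3*o + o*9)*o) - 9 = (o² + (5 + 3*o + 9*o)*o) - 9 = (o² + (5 + 12*o)*o) - 9 = (o² + o*(5 + 12*o)) - 9 = -9 + o² + o*(5 + 12*o))
d(N) = N²
1/(d(t(-1)) + (37*21)*(-39)) = 1/((-9 + 5*(-1) + 13*(-1)²)² + (37*21)*(-39)) = 1/((-9 - 5 + 13*1)² + 777*(-39)) = 1/((-9 - 5 + 13)² - 30303) = 1/((-1)² - 30303) = 1/(1 - 30303) = 1/(-30302) = -1/30302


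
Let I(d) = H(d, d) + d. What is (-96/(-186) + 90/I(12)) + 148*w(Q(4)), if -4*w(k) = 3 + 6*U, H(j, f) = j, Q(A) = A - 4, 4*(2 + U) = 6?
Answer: 529/124 ≈ 4.2661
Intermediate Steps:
U = -½ (U = -2 + (¼)*6 = -2 + 3/2 = -½ ≈ -0.50000)
Q(A) = -4 + A
I(d) = 2*d (I(d) = d + d = 2*d)
w(k) = 0 (w(k) = -(3 + 6*(-½))/4 = -(3 - 3)/4 = -¼*0 = 0)
(-96/(-186) + 90/I(12)) + 148*w(Q(4)) = (-96/(-186) + 90/((2*12))) + 148*0 = (-96*(-1/186) + 90/24) + 0 = (16/31 + 90*(1/24)) + 0 = (16/31 + 15/4) + 0 = 529/124 + 0 = 529/124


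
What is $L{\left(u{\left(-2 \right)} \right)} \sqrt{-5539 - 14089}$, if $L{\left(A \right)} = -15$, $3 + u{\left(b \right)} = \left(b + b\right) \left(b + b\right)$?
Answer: $- 30 i \sqrt{4907} \approx - 2101.5 i$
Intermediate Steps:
$u{\left(b \right)} = -3 + 4 b^{2}$ ($u{\left(b \right)} = -3 + \left(b + b\right) \left(b + b\right) = -3 + 2 b 2 b = -3 + 4 b^{2}$)
$L{\left(u{\left(-2 \right)} \right)} \sqrt{-5539 - 14089} = - 15 \sqrt{-5539 - 14089} = - 15 \sqrt{-19628} = - 15 \cdot 2 i \sqrt{4907} = - 30 i \sqrt{4907}$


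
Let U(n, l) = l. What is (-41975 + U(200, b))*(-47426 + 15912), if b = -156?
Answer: 1327716334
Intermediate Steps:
(-41975 + U(200, b))*(-47426 + 15912) = (-41975 - 156)*(-47426 + 15912) = -42131*(-31514) = 1327716334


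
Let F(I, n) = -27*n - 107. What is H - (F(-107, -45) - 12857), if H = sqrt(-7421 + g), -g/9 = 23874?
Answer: 11749 + I*sqrt(222287) ≈ 11749.0 + 471.47*I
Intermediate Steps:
g = -214866 (g = -9*23874 = -214866)
F(I, n) = -107 - 27*n
H = I*sqrt(222287) (H = sqrt(-7421 - 214866) = sqrt(-222287) = I*sqrt(222287) ≈ 471.47*I)
H - (F(-107, -45) - 12857) = I*sqrt(222287) - ((-107 - 27*(-45)) - 12857) = I*sqrt(222287) - ((-107 + 1215) - 12857) = I*sqrt(222287) - (1108 - 12857) = I*sqrt(222287) - 1*(-11749) = I*sqrt(222287) + 11749 = 11749 + I*sqrt(222287)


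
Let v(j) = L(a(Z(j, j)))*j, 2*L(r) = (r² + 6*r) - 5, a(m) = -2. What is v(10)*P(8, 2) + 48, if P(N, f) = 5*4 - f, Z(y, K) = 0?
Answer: -1122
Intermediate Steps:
L(r) = -5/2 + r²/2 + 3*r (L(r) = ((r² + 6*r) - 5)/2 = (-5 + r² + 6*r)/2 = -5/2 + r²/2 + 3*r)
P(N, f) = 20 - f
v(j) = -13*j/2 (v(j) = (-5/2 + (½)*(-2)² + 3*(-2))*j = (-5/2 + (½)*4 - 6)*j = (-5/2 + 2 - 6)*j = -13*j/2)
v(10)*P(8, 2) + 48 = (-13/2*10)*(20 - 1*2) + 48 = -65*(20 - 2) + 48 = -65*18 + 48 = -1170 + 48 = -1122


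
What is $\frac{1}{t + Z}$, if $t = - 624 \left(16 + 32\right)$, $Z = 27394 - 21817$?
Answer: $- \frac{1}{24375} \approx -4.1026 \cdot 10^{-5}$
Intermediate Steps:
$Z = 5577$ ($Z = 27394 - 21817 = 5577$)
$t = -29952$ ($t = \left(-624\right) 48 = -29952$)
$\frac{1}{t + Z} = \frac{1}{-29952 + 5577} = \frac{1}{-24375} = - \frac{1}{24375}$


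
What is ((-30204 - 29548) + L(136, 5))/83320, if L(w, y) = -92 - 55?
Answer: -59899/83320 ≈ -0.71890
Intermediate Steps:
L(w, y) = -147
((-30204 - 29548) + L(136, 5))/83320 = ((-30204 - 29548) - 147)/83320 = (-59752 - 147)*(1/83320) = -59899*1/83320 = -59899/83320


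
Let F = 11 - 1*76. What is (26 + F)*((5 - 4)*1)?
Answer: -39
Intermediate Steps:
F = -65 (F = 11 - 76 = -65)
(26 + F)*((5 - 4)*1) = (26 - 65)*((5 - 4)*1) = -39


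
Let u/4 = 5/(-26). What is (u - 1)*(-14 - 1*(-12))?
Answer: 46/13 ≈ 3.5385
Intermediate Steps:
u = -10/13 (u = 4*(5/(-26)) = 4*(5*(-1/26)) = 4*(-5/26) = -10/13 ≈ -0.76923)
(u - 1)*(-14 - 1*(-12)) = (-10/13 - 1)*(-14 - 1*(-12)) = -23*(-14 + 12)/13 = -23/13*(-2) = 46/13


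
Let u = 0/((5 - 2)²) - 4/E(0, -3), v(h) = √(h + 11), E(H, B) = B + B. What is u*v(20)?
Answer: 2*√31/3 ≈ 3.7118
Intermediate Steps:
E(H, B) = 2*B
v(h) = √(11 + h)
u = ⅔ (u = 0/((5 - 2)²) - 4/(2*(-3)) = 0/(3²) - 4/(-6) = 0/9 - 4*(-⅙) = 0*(⅑) + ⅔ = 0 + ⅔ = ⅔ ≈ 0.66667)
u*v(20) = 2*√(11 + 20)/3 = 2*√31/3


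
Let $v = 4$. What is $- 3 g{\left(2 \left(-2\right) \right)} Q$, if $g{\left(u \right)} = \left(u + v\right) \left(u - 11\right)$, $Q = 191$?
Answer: $0$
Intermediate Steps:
$g{\left(u \right)} = \left(-11 + u\right) \left(4 + u\right)$ ($g{\left(u \right)} = \left(u + 4\right) \left(u - 11\right) = \left(4 + u\right) \left(-11 + u\right) = \left(-11 + u\right) \left(4 + u\right)$)
$- 3 g{\left(2 \left(-2\right) \right)} Q = - 3 \left(-44 + \left(2 \left(-2\right)\right)^{2} - 7 \cdot 2 \left(-2\right)\right) 191 = - 3 \left(-44 + \left(-4\right)^{2} - -28\right) 191 = - 3 \left(-44 + 16 + 28\right) 191 = \left(-3\right) 0 \cdot 191 = 0 \cdot 191 = 0$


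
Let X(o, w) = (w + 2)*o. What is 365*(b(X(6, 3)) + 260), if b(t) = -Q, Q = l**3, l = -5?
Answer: 140525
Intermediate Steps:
X(o, w) = o*(2 + w) (X(o, w) = (2 + w)*o = o*(2 + w))
Q = -125 (Q = (-5)**3 = -125)
b(t) = 125 (b(t) = -1*(-125) = 125)
365*(b(X(6, 3)) + 260) = 365*(125 + 260) = 365*385 = 140525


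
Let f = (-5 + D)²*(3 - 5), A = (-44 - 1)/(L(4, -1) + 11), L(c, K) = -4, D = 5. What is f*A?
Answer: 0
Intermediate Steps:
A = -45/7 (A = (-44 - 1)/(-4 + 11) = -45/7 ≈ -6.4286)
f = 0 (f = (-5 + 5)²*(3 - 5) = 0²*(-2) = 0*(-2) = 0)
f*A = 0*(-45/7) = 0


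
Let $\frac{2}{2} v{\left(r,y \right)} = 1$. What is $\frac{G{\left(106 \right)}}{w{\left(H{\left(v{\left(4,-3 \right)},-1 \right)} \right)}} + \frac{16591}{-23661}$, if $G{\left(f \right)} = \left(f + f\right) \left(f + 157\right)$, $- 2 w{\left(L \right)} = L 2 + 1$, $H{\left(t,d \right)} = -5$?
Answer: $\frac{293148457}{23661} \approx 12390.0$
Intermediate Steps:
$v{\left(r,y \right)} = 1$
$w{\left(L \right)} = - \frac{1}{2} - L$ ($w{\left(L \right)} = - \frac{L 2 + 1}{2} = - \frac{2 L + 1}{2} = - \frac{1 + 2 L}{2} = - \frac{1}{2} - L$)
$G{\left(f \right)} = 2 f \left(157 + f\right)$
$\frac{G{\left(106 \right)}}{w{\left(H{\left(v{\left(4,-3 \right)},-1 \right)} \right)}} + \frac{16591}{-23661} = \frac{2 \cdot 106 \left(157 + 106\right)}{- \frac{1}{2} - -5} + \frac{16591}{-23661} = \frac{2 \cdot 106 \cdot 263}{- \frac{1}{2} + 5} + 16591 \left(- \frac{1}{23661}\right) = \frac{55756}{\frac{9}{2}} - \frac{16591}{23661} = 55756 \cdot \frac{2}{9} - \frac{16591}{23661} = \frac{111512}{9} - \frac{16591}{23661} = \frac{293148457}{23661}$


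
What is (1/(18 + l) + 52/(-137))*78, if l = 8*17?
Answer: -306969/10549 ≈ -29.099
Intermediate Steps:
l = 136
(1/(18 + l) + 52/(-137))*78 = (1/(18 + 136) + 52/(-137))*78 = (1/154 + 52*(-1/137))*78 = (1/154 - 52/137)*78 = -7871/21098*78 = -306969/10549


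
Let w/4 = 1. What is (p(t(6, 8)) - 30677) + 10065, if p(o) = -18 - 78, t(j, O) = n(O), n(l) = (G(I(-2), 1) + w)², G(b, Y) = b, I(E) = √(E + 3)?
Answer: -20708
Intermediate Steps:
I(E) = √(3 + E)
w = 4 (w = 4*1 = 4)
n(l) = 25 (n(l) = (√(3 - 2) + 4)² = (√1 + 4)² = (1 + 4)² = 5² = 25)
t(j, O) = 25
p(o) = -96
(p(t(6, 8)) - 30677) + 10065 = (-96 - 30677) + 10065 = -30773 + 10065 = -20708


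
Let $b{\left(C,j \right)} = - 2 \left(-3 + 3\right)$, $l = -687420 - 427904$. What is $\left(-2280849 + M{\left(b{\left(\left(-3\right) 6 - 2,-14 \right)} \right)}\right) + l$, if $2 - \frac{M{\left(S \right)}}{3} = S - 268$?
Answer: $-3395363$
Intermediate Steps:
$l = -1115324$
$b{\left(C,j \right)} = 0$ ($b{\left(C,j \right)} = \left(-2\right) 0 = 0$)
$M{\left(S \right)} = 810 - 3 S$ ($M{\left(S \right)} = 6 - 3 \left(S - 268\right) = 6 - 3 \left(-268 + S\right) = 6 - \left(-804 + 3 S\right) = 810 - 3 S$)
$\left(-2280849 + M{\left(b{\left(\left(-3\right) 6 - 2,-14 \right)} \right)}\right) + l = \left(-2280849 + \left(810 - 0\right)\right) - 1115324 = \left(-2280849 + \left(810 + 0\right)\right) - 1115324 = \left(-2280849 + 810\right) - 1115324 = -2280039 - 1115324 = -3395363$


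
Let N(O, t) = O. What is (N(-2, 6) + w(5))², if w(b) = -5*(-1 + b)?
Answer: 484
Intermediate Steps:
w(b) = 5 - 5*b
(N(-2, 6) + w(5))² = (-2 + (5 - 5*5))² = (-2 + (5 - 25))² = (-2 - 20)² = (-22)² = 484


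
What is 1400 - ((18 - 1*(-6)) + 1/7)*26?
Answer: 5406/7 ≈ 772.29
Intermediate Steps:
1400 - ((18 - 1*(-6)) + 1/7)*26 = 1400 - ((18 + 6) + 1/7)*26 = 1400 - (24 + 1/7)*26 = 1400 - 169*26/7 = 1400 - 1*4394/7 = 1400 - 4394/7 = 5406/7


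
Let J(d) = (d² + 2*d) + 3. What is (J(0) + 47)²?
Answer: 2500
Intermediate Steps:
J(d) = 3 + d² + 2*d
(J(0) + 47)² = ((3 + 0² + 2*0) + 47)² = ((3 + 0 + 0) + 47)² = (3 + 47)² = 50² = 2500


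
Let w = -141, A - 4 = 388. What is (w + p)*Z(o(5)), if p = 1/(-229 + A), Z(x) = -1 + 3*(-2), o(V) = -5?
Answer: 160874/163 ≈ 986.96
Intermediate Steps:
A = 392 (A = 4 + 388 = 392)
Z(x) = -7 (Z(x) = -1 - 6 = -7)
p = 1/163 (p = 1/(-229 + 392) = 1/163 ≈ 0.0061350)
(w + p)*Z(o(5)) = (-141 + 1/163)*(-7) = -22982/163*(-7) = 160874/163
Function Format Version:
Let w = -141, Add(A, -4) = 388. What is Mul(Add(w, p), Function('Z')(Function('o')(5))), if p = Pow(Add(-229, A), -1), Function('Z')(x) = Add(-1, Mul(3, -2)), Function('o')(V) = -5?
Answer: Rational(160874, 163) ≈ 986.96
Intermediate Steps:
A = 392 (A = Add(4, 388) = 392)
Function('Z')(x) = -7 (Function('Z')(x) = Add(-1, -6) = -7)
p = Rational(1, 163) (p = Pow(Add(-229, 392), -1) = Pow(163, -1) = Rational(1, 163) ≈ 0.0061350)
Mul(Add(w, p), Function('Z')(Function('o')(5))) = Mul(Add(-141, Rational(1, 163)), -7) = Mul(Rational(-22982, 163), -7) = Rational(160874, 163)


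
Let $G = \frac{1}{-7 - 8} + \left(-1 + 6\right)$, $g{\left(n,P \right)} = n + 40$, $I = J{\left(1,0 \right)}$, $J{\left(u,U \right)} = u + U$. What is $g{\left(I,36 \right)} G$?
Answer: $\frac{3034}{15} \approx 202.27$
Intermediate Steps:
$J{\left(u,U \right)} = U + u$
$I = 1$ ($I = 0 + 1 = 1$)
$g{\left(n,P \right)} = 40 + n$
$G = \frac{74}{15}$ ($G = \frac{1}{-15} + 5 = - \frac{1}{15} + 5 = \frac{74}{15} \approx 4.9333$)
$g{\left(I,36 \right)} G = \left(40 + 1\right) \frac{74}{15} = 41 \cdot \frac{74}{15} = \frac{3034}{15}$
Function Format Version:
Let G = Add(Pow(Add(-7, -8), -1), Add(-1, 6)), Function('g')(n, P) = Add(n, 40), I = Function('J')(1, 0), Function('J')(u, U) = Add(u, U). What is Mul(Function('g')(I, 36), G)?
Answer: Rational(3034, 15) ≈ 202.27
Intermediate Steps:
Function('J')(u, U) = Add(U, u)
I = 1 (I = Add(0, 1) = 1)
Function('g')(n, P) = Add(40, n)
G = Rational(74, 15) (G = Add(Pow(-15, -1), 5) = Add(Rational(-1, 15), 5) = Rational(74, 15) ≈ 4.9333)
Mul(Function('g')(I, 36), G) = Mul(Add(40, 1), Rational(74, 15)) = Mul(41, Rational(74, 15)) = Rational(3034, 15)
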